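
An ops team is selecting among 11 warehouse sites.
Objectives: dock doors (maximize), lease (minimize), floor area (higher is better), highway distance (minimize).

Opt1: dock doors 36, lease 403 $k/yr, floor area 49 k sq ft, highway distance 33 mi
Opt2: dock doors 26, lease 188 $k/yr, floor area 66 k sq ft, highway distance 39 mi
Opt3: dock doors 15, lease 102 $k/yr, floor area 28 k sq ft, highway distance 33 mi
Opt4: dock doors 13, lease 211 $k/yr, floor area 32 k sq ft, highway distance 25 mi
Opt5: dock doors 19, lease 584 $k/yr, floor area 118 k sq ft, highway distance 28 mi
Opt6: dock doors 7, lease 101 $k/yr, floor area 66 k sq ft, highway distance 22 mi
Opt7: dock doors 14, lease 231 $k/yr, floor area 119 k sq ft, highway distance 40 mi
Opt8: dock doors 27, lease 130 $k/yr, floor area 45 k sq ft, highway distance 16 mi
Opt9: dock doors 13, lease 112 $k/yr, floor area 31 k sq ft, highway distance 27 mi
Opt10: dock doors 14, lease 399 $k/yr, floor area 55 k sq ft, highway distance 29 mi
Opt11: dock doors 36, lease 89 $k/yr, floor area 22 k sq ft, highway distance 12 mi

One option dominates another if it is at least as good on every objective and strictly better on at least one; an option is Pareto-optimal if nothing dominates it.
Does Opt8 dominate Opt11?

Opt8 vs Opt11: Opt8 is worse on dock doors (27 vs 36), so it does not dominate Opt11.

No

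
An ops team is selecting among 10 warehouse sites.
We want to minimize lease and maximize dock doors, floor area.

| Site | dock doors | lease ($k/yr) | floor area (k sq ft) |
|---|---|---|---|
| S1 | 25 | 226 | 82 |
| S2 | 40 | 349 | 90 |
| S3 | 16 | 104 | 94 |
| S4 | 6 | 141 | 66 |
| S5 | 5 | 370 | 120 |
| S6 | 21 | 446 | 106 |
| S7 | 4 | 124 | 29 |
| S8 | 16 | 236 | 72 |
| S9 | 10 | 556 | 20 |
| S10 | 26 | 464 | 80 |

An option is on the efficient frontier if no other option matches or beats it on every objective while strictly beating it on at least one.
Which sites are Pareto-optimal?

S1: not dominated.
S2: not dominated (best dock doors).
S3: not dominated (best lease).
S4: dominated by S3 (dock doors 16≥6, lease 104≤141, floor area 94≥66).
S5: not dominated (best floor area).
S6: not dominated.
S7: dominated by S3 (dock doors 16≥4, lease 104≤124, floor area 94≥29).
S8: dominated by S1 (dock doors 25≥16, lease 226≤236, floor area 82≥72).
S9: dominated by S1 (dock doors 25≥10, lease 226≤556, floor area 82≥20).
S10: dominated by S2 (dock doors 40≥26, lease 349≤464, floor area 90≥80).

S1, S2, S3, S5, S6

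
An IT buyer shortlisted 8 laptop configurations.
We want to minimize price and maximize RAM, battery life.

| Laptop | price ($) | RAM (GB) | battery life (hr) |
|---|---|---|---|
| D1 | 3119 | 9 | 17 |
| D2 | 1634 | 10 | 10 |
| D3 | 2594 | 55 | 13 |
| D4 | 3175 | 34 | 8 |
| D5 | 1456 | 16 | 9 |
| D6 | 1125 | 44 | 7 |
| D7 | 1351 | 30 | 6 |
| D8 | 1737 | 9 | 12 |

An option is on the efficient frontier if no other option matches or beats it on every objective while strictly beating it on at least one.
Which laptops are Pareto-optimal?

D1, D2, D3, D5, D6, D8

D1: not dominated (best battery life).
D2: not dominated.
D3: not dominated (best RAM).
D4: dominated by D3 (price 2594≤3175, RAM 55≥34, battery life 13≥8).
D5: not dominated.
D6: not dominated (best price).
D7: dominated by D6 (price 1125≤1351, RAM 44≥30, battery life 7≥6).
D8: not dominated.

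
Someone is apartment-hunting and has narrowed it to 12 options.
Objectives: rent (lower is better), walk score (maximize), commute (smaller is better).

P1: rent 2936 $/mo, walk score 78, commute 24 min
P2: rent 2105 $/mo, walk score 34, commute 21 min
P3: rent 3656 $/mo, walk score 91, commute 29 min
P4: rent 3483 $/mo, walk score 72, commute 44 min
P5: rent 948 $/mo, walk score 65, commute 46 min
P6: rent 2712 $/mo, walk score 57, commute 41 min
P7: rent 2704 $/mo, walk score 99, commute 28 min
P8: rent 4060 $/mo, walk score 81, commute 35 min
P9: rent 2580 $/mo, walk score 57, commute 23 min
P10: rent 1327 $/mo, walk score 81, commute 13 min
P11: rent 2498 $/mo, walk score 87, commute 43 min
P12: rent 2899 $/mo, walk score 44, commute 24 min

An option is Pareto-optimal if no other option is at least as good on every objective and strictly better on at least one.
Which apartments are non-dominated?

P1: dominated by P10 (rent 1327≤2936, walk score 81≥78, commute 13≤24).
P2: dominated by P10 (rent 1327≤2105, walk score 81≥34, commute 13≤21).
P3: dominated by P7 (rent 2704≤3656, walk score 99≥91, commute 28≤29).
P4: dominated by P1 (rent 2936≤3483, walk score 78≥72, commute 24≤44).
P5: not dominated (best rent).
P6: dominated by P7 (rent 2704≤2712, walk score 99≥57, commute 28≤41).
P7: not dominated (best walk score).
P8: dominated by P3 (rent 3656≤4060, walk score 91≥81, commute 29≤35).
P9: dominated by P10 (rent 1327≤2580, walk score 81≥57, commute 13≤23).
P10: not dominated (best commute).
P11: not dominated.
P12: dominated by P9 (rent 2580≤2899, walk score 57≥44, commute 23≤24).

P5, P7, P10, P11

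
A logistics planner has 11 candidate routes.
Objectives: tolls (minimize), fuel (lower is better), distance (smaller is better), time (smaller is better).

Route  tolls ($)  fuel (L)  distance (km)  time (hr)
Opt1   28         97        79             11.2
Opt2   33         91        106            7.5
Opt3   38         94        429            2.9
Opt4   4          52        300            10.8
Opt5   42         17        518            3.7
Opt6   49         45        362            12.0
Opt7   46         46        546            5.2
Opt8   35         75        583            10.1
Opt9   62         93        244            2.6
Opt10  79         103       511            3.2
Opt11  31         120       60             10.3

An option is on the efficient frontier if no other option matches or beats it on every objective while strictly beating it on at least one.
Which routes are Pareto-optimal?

Opt1: not dominated.
Opt2: not dominated.
Opt3: not dominated.
Opt4: not dominated (best tolls).
Opt5: not dominated (best fuel).
Opt6: not dominated.
Opt7: dominated by Opt5 (tolls 42≤46, fuel 17≤46, distance 518≤546, time 3.7≤5.2).
Opt8: not dominated.
Opt9: not dominated (best time).
Opt10: dominated by Opt3 (tolls 38≤79, fuel 94≤103, distance 429≤511, time 2.9≤3.2).
Opt11: not dominated (best distance).

Opt1, Opt2, Opt3, Opt4, Opt5, Opt6, Opt8, Opt9, Opt11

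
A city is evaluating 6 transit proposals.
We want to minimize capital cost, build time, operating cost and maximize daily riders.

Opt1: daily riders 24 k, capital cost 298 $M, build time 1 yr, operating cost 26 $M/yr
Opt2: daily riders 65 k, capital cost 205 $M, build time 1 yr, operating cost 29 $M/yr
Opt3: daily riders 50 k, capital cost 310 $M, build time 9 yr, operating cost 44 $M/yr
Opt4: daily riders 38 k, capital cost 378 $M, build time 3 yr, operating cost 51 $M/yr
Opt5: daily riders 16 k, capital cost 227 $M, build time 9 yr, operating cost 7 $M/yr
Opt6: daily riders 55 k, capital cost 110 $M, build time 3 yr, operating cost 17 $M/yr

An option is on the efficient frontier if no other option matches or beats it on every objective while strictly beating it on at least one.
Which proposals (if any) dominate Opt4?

Opt2, Opt6

Opt2: daily riders 65≥38, capital cost 205≤378, build time 1≤3, operating cost 29≤51 — dominates Opt4.
Opt6: daily riders 55≥38, capital cost 110≤378, build time 3≤3, operating cost 17≤51 — dominates Opt4.
Others (Opt1, Opt3, Opt5) are each worse than Opt4 on at least one objective.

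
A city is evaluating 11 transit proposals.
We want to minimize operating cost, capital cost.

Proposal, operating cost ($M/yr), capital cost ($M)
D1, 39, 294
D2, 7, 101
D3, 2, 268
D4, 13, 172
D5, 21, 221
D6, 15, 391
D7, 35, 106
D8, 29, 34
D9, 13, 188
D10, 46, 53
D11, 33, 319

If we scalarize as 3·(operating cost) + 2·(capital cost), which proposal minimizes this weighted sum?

D8

D1: 3·39 + 2·294 = 705
D2: 3·7 + 2·101 = 223
D3: 3·2 + 2·268 = 542
D4: 3·13 + 2·172 = 383
D5: 3·21 + 2·221 = 505
D6: 3·15 + 2·391 = 827
D7: 3·35 + 2·106 = 317
D8: 3·29 + 2·34 = 155
D9: 3·13 + 2·188 = 415
D10: 3·46 + 2·53 = 244
D11: 3·33 + 2·319 = 737
Lowest: D8 at 155.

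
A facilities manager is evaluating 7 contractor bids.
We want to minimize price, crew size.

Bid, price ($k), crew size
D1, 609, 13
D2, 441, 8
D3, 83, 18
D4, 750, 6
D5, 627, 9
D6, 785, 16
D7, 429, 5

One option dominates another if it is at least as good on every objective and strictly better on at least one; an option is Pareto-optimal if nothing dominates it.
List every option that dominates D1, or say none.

D2, D7

D2: price 441≤609, crew size 8≤13 — dominates D1.
D7: price 429≤609, crew size 5≤13 — dominates D1.
Others (D3, D4, D5, D6) are each worse than D1 on at least one objective.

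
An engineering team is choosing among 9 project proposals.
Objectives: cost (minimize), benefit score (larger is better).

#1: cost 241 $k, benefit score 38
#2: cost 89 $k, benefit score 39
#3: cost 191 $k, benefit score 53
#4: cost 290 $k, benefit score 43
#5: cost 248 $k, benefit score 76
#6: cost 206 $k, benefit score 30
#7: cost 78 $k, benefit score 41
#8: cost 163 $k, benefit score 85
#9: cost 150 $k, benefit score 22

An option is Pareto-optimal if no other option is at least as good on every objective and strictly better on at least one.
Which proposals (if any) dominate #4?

#3, #5, #8

#3: cost 191≤290, benefit score 53≥43 — dominates #4.
#5: cost 248≤290, benefit score 76≥43 — dominates #4.
#8: cost 163≤290, benefit score 85≥43 — dominates #4.
Others (#1, #2, #6, #7, #9) are each worse than #4 on at least one objective.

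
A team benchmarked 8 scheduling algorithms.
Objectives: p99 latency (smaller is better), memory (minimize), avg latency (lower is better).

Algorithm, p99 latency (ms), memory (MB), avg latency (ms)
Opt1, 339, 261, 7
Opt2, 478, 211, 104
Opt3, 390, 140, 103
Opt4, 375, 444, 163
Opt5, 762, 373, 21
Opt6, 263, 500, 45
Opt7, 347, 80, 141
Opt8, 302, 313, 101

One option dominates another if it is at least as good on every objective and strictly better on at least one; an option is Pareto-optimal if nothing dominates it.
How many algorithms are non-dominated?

5

Opt1: not dominated (best avg latency).
Opt2: dominated by Opt3 (p99 latency 390≤478, memory 140≤211, avg latency 103≤104).
Opt3: not dominated.
Opt4: dominated by Opt1 (p99 latency 339≤375, memory 261≤444, avg latency 7≤163).
Opt5: dominated by Opt1 (p99 latency 339≤762, memory 261≤373, avg latency 7≤21).
Opt6: not dominated (best p99 latency).
Opt7: not dominated (best memory).
Opt8: not dominated.
Pareto-optimal: Opt1, Opt3, Opt6, Opt7, Opt8 → 5.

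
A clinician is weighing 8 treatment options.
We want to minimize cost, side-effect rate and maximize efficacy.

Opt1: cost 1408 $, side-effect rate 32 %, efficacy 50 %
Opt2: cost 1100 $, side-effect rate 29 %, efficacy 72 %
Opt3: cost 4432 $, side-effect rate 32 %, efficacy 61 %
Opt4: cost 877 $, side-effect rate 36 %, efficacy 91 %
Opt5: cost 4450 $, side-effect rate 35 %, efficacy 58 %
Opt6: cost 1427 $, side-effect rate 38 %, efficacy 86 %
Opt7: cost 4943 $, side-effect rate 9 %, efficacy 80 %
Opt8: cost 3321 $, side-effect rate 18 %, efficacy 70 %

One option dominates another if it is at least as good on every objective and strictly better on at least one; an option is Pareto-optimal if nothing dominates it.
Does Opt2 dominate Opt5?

Yes

Opt2 vs Opt5: cost 1100≤4450, side-effect rate 29≤35, efficacy 72≥58 — Opt2 is at least as good on every objective with at least one strict improvement.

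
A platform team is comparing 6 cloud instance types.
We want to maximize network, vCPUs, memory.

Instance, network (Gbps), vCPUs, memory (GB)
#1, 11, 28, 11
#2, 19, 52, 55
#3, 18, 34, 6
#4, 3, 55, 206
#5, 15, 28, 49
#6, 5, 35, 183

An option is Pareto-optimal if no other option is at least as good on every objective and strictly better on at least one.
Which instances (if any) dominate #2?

#1: worse on network (11 vs 19).
#3: worse on network (18 vs 19).
#4: worse on network (3 vs 19).
#5: worse on network (15 vs 19).
#6: worse on network (5 vs 19).
No option dominates #2.

none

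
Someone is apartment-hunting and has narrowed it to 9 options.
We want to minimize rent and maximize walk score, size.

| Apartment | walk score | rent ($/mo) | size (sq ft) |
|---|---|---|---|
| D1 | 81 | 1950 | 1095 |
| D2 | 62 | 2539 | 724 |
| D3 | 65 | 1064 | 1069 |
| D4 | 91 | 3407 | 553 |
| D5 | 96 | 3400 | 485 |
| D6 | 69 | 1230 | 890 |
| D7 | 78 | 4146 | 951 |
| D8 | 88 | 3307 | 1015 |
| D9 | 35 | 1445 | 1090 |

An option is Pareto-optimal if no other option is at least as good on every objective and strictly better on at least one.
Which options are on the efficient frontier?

D1, D3, D4, D5, D6, D8, D9

D1: not dominated (best size).
D2: dominated by D1 (walk score 81≥62, rent 1950≤2539, size 1095≥724).
D3: not dominated (best rent).
D4: not dominated.
D5: not dominated (best walk score).
D6: not dominated.
D7: dominated by D1 (walk score 81≥78, rent 1950≤4146, size 1095≥951).
D8: not dominated.
D9: not dominated.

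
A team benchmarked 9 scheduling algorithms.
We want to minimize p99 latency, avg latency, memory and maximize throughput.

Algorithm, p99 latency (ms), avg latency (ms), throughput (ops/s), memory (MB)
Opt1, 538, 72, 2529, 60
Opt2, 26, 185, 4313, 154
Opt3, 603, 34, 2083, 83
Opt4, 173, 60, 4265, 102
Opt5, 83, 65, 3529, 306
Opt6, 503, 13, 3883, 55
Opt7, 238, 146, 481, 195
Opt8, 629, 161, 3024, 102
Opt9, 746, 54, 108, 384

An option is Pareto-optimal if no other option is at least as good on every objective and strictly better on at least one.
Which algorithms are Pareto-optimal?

Opt2, Opt4, Opt5, Opt6

Opt1: dominated by Opt6 (p99 latency 503≤538, avg latency 13≤72, throughput 3883≥2529, memory 55≤60).
Opt2: not dominated (best p99 latency).
Opt3: dominated by Opt6 (p99 latency 503≤603, avg latency 13≤34, throughput 3883≥2083, memory 55≤83).
Opt4: not dominated.
Opt5: not dominated.
Opt6: not dominated (best avg latency).
Opt7: dominated by Opt4 (p99 latency 173≤238, avg latency 60≤146, throughput 4265≥481, memory 102≤195).
Opt8: dominated by Opt4 (p99 latency 173≤629, avg latency 60≤161, throughput 4265≥3024, memory 102≤102).
Opt9: dominated by Opt3 (p99 latency 603≤746, avg latency 34≤54, throughput 2083≥108, memory 83≤384).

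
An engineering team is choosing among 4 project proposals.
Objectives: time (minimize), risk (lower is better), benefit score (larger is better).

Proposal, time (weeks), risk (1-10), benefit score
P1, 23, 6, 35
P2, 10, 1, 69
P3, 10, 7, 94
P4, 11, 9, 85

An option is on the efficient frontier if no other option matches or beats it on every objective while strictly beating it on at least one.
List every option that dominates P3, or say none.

P1: worse on time (23 vs 10).
P2: worse on benefit score (69 vs 94).
P4: worse on time (11 vs 10).
No option dominates P3.

none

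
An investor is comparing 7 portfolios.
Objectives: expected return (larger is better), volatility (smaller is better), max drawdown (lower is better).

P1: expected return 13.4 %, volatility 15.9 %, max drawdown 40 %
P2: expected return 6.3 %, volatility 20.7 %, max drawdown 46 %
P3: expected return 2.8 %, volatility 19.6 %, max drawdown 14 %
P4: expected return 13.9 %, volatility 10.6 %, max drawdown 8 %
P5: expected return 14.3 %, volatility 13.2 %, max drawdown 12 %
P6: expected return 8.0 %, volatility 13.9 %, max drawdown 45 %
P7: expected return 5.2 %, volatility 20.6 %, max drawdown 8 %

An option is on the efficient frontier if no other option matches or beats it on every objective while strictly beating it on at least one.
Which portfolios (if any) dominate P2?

P1: expected return 13.4≥6.3, volatility 15.9≤20.7, max drawdown 40≤46 — dominates P2.
P4: expected return 13.9≥6.3, volatility 10.6≤20.7, max drawdown 8≤46 — dominates P2.
P5: expected return 14.3≥6.3, volatility 13.2≤20.7, max drawdown 12≤46 — dominates P2.
P6: expected return 8.0≥6.3, volatility 13.9≤20.7, max drawdown 45≤46 — dominates P2.
Others (P3, P7) are each worse than P2 on at least one objective.

P1, P4, P5, P6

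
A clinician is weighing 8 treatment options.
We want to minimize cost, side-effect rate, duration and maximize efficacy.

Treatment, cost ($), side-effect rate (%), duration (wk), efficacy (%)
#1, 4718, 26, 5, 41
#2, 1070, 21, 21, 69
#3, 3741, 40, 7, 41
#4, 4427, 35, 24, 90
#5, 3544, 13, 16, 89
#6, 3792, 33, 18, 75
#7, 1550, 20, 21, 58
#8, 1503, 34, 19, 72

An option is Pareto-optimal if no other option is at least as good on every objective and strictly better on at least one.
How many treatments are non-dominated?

7

#1: not dominated (best duration).
#2: not dominated (best cost).
#3: not dominated.
#4: not dominated (best efficacy).
#5: not dominated (best side-effect rate).
#6: dominated by #5 (cost 3544≤3792, side-effect rate 13≤33, duration 16≤18, efficacy 89≥75).
#7: not dominated.
#8: not dominated.
Pareto-optimal: #1, #2, #3, #4, #5, #7, #8 → 7.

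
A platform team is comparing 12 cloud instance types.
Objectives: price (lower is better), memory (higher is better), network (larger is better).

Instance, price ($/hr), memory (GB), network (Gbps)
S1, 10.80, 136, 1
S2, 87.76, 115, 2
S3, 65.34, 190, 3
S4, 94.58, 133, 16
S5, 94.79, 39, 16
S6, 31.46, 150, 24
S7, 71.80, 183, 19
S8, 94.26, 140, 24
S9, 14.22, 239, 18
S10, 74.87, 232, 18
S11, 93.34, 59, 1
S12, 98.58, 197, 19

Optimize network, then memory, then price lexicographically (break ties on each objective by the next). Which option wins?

First maximize network: best is 24, kept {S6, S8}.
Then maximize memory: best is 150, kept {S6}.

S6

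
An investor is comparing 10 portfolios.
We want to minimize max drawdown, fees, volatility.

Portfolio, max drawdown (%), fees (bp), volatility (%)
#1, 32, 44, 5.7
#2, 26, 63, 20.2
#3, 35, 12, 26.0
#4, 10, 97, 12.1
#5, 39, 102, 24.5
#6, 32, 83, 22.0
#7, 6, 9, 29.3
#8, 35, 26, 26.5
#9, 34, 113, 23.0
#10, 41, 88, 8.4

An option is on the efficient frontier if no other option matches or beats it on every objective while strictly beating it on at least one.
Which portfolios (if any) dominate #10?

#1: max drawdown 32≤41, fees 44≤88, volatility 5.7≤8.4 — dominates #10.
Others (#2, #3, #4, #5, #6, #7, #8, #9) are each worse than #10 on at least one objective.

#1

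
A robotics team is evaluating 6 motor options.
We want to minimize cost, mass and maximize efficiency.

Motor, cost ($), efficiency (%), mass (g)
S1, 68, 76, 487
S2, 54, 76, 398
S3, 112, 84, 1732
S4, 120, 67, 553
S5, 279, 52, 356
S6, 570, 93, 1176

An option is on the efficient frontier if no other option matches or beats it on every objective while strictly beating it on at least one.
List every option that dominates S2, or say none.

none

S1: worse on cost (68 vs 54).
S3: worse on cost (112 vs 54).
S4: worse on cost (120 vs 54).
S5: worse on cost (279 vs 54).
S6: worse on cost (570 vs 54).
No option dominates S2.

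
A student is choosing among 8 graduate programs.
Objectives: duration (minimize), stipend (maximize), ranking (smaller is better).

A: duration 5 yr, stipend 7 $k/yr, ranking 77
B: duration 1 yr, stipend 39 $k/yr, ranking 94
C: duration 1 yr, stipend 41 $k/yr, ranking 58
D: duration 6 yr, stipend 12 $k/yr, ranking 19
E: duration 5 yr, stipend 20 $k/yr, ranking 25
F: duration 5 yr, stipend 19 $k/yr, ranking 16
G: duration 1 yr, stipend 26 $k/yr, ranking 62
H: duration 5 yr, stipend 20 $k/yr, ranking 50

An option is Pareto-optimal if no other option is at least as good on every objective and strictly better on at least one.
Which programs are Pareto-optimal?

C, E, F

A: dominated by C (duration 1≤5, stipend 41≥7, ranking 58≤77).
B: dominated by C (duration 1≤1, stipend 41≥39, ranking 58≤94).
C: not dominated (best stipend).
D: dominated by F (duration 5≤6, stipend 19≥12, ranking 16≤19).
E: not dominated.
F: not dominated (best ranking).
G: dominated by C (duration 1≤1, stipend 41≥26, ranking 58≤62).
H: dominated by E (duration 5≤5, stipend 20≥20, ranking 25≤50).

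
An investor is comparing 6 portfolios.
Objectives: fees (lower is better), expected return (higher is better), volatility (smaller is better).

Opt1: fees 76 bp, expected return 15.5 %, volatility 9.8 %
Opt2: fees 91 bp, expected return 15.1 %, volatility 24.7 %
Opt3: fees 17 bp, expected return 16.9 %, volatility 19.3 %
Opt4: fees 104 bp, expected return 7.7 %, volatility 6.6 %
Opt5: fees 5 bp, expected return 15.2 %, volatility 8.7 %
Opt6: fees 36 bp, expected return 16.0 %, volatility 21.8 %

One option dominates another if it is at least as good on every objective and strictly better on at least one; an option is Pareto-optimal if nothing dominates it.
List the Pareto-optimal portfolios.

Opt1, Opt3, Opt4, Opt5

Opt1: not dominated.
Opt2: dominated by Opt1 (fees 76≤91, expected return 15.5≥15.1, volatility 9.8≤24.7).
Opt3: not dominated (best expected return).
Opt4: not dominated (best volatility).
Opt5: not dominated (best fees).
Opt6: dominated by Opt3 (fees 17≤36, expected return 16.9≥16.0, volatility 19.3≤21.8).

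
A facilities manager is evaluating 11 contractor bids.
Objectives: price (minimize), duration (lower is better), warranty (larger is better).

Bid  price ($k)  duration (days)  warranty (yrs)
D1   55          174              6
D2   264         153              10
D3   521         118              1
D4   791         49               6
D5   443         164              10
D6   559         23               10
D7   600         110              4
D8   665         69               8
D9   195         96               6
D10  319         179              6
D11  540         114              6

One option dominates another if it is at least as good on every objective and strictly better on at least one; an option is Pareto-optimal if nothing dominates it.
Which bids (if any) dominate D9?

none

D1: worse on duration (174 vs 96).
D2: worse on price (264 vs 195).
D3: worse on price (521 vs 195).
D4: worse on price (791 vs 195).
D5: worse on price (443 vs 195).
D6: worse on price (559 vs 195).
D7: worse on price (600 vs 195).
D8: worse on price (665 vs 195).
D10: worse on price (319 vs 195).
D11: worse on price (540 vs 195).
No option dominates D9.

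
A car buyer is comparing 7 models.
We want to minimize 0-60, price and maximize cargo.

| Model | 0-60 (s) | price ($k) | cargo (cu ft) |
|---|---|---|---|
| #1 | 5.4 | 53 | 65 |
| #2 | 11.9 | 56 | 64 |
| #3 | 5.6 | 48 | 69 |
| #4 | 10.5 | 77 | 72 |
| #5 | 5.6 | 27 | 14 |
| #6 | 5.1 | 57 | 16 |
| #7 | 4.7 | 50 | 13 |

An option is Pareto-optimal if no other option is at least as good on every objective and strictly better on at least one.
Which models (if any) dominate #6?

none

#1: worse on 0-60 (5.4 vs 5.1).
#2: worse on 0-60 (11.9 vs 5.1).
#3: worse on 0-60 (5.6 vs 5.1).
#4: worse on 0-60 (10.5 vs 5.1).
#5: worse on 0-60 (5.6 vs 5.1).
#7: worse on cargo (13 vs 16).
No option dominates #6.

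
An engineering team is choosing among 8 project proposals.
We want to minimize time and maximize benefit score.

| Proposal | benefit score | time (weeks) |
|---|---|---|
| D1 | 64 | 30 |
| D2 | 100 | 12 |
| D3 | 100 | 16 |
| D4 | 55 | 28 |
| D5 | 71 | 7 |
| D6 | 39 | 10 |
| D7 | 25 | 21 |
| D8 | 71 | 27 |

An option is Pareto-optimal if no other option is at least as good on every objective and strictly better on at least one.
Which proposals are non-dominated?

D2, D5

D1: dominated by D2 (benefit score 100≥64, time 12≤30).
D2: not dominated.
D3: dominated by D2 (benefit score 100≥100, time 12≤16).
D4: dominated by D2 (benefit score 100≥55, time 12≤28).
D5: not dominated (best time).
D6: dominated by D5 (benefit score 71≥39, time 7≤10).
D7: dominated by D2 (benefit score 100≥25, time 12≤21).
D8: dominated by D2 (benefit score 100≥71, time 12≤27).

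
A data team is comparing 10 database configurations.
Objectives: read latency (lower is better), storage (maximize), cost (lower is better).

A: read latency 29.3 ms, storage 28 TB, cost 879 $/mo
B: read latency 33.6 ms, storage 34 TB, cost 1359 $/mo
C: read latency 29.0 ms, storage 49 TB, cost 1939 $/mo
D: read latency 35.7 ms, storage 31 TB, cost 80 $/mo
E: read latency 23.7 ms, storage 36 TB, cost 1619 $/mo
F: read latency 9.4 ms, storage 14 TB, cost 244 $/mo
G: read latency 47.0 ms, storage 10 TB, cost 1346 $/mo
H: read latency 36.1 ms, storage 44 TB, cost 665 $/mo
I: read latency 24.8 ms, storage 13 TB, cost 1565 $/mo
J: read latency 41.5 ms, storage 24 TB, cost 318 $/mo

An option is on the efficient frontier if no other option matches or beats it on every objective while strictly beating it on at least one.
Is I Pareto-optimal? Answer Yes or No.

No

F vs I: read latency 9.4≤24.8, storage 14≥13, cost 244≤1565 — F is at least as good on every objective and strictly better on at least one, so F dominates I.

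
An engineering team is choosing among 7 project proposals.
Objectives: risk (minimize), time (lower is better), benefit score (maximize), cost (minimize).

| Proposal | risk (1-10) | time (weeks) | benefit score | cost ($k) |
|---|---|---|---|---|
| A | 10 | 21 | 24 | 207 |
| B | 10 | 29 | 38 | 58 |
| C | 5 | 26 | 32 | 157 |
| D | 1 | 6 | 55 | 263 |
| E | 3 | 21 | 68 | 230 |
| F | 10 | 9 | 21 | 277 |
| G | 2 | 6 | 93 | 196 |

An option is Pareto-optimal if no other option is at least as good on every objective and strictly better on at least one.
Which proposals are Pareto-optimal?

B, C, D, G

A: dominated by G (risk 2≤10, time 6≤21, benefit score 93≥24, cost 196≤207).
B: not dominated (best cost).
C: not dominated.
D: not dominated (best risk).
E: dominated by G (risk 2≤3, time 6≤21, benefit score 93≥68, cost 196≤230).
F: dominated by D (risk 1≤10, time 6≤9, benefit score 55≥21, cost 263≤277).
G: not dominated (best benefit score).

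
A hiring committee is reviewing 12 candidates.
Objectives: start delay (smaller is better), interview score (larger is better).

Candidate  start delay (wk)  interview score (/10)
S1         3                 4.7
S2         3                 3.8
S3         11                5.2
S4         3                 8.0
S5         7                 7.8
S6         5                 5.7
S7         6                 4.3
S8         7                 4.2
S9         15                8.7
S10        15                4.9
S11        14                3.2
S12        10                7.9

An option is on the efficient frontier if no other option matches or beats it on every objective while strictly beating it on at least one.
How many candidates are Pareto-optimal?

2

S1: dominated by S4 (start delay 3≤3, interview score 8.0≥4.7).
S2: dominated by S1 (start delay 3≤3, interview score 4.7≥3.8).
S3: dominated by S4 (start delay 3≤11, interview score 8.0≥5.2).
S4: not dominated.
S5: dominated by S4 (start delay 3≤7, interview score 8.0≥7.8).
S6: dominated by S4 (start delay 3≤5, interview score 8.0≥5.7).
S7: dominated by S1 (start delay 3≤6, interview score 4.7≥4.3).
S8: dominated by S1 (start delay 3≤7, interview score 4.7≥4.2).
S9: not dominated (best interview score).
S10: dominated by S3 (start delay 11≤15, interview score 5.2≥4.9).
S11: dominated by S1 (start delay 3≤14, interview score 4.7≥3.2).
S12: dominated by S4 (start delay 3≤10, interview score 8.0≥7.9).
Pareto-optimal: S4, S9 → 2.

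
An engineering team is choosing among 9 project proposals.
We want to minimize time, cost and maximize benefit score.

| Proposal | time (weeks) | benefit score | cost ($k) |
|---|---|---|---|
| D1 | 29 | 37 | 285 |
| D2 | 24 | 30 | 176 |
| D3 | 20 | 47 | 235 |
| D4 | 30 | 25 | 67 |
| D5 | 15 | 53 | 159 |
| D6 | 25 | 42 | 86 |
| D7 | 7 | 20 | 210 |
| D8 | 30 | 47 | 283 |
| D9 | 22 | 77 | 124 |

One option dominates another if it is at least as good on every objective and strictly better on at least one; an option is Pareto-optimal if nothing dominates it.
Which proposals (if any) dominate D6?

D1: worse on time (29 vs 25).
D2: worse on benefit score (30 vs 42).
D3: worse on cost (235 vs 86).
D4: worse on time (30 vs 25).
D5: worse on cost (159 vs 86).
D7: worse on benefit score (20 vs 42).
D8: worse on time (30 vs 25).
D9: worse on cost (124 vs 86).
No option dominates D6.

none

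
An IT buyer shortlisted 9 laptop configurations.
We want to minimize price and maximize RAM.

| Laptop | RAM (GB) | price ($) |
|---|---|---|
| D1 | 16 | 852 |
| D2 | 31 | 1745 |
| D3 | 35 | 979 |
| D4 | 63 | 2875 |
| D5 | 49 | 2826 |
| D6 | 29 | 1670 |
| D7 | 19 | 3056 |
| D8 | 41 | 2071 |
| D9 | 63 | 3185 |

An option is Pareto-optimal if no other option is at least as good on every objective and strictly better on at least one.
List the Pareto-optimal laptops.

D1: not dominated (best price).
D2: dominated by D3 (RAM 35≥31, price 979≤1745).
D3: not dominated.
D4: not dominated.
D5: not dominated.
D6: dominated by D3 (RAM 35≥29, price 979≤1670).
D7: dominated by D2 (RAM 31≥19, price 1745≤3056).
D8: not dominated.
D9: dominated by D4 (RAM 63≥63, price 2875≤3185).

D1, D3, D4, D5, D8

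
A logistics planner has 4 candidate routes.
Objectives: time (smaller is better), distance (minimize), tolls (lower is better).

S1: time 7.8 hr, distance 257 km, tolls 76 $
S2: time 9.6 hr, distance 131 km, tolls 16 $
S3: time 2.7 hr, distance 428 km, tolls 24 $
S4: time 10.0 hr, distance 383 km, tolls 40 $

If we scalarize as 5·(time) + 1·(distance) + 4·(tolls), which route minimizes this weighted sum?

S1: 5·7.8 + 1·257 + 4·76 = 600.0
S2: 5·9.6 + 1·131 + 4·16 = 243.0
S3: 5·2.7 + 1·428 + 4·24 = 537.5
S4: 5·10.0 + 1·383 + 4·40 = 593.0
Lowest: S2 at 243.0.

S2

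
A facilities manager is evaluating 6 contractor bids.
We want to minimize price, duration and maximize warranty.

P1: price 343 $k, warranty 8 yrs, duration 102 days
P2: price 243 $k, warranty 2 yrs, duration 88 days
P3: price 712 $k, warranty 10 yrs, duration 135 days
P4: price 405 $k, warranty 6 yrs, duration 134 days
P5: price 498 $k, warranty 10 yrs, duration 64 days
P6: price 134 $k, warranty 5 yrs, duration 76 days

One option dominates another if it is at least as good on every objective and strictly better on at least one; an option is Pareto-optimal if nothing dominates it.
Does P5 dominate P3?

Yes

P5 vs P3: price 498≤712, warranty 10≥10, duration 64≤135 — P5 is at least as good on every objective with at least one strict improvement.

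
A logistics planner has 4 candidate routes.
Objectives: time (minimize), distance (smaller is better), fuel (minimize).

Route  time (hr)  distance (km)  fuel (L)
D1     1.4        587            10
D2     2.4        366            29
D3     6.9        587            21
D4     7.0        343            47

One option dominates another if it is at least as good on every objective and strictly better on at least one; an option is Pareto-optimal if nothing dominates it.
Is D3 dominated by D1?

Yes

D1 vs D3: time 1.4≤6.9, distance 587≤587, fuel 10≤21 — D1 is at least as good on every objective with at least one strict improvement.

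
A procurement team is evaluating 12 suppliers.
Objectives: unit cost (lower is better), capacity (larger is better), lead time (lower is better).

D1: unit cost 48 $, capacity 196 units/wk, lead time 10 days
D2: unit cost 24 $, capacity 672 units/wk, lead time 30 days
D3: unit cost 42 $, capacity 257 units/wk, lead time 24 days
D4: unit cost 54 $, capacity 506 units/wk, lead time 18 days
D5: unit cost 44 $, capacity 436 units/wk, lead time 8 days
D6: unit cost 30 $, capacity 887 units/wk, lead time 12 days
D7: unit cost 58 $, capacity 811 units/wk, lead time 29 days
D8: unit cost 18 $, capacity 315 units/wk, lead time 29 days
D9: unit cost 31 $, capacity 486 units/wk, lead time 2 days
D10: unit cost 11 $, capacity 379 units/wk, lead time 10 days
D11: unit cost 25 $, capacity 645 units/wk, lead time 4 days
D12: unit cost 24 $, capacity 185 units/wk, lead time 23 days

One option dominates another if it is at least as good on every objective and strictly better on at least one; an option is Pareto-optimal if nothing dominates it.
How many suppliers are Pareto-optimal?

5

D1: dominated by D5 (unit cost 44≤48, capacity 436≥196, lead time 8≤10).
D2: not dominated.
D3: dominated by D6 (unit cost 30≤42, capacity 887≥257, lead time 12≤24).
D4: dominated by D6 (unit cost 30≤54, capacity 887≥506, lead time 12≤18).
D5: dominated by D9 (unit cost 31≤44, capacity 486≥436, lead time 2≤8).
D6: not dominated (best capacity).
D7: dominated by D6 (unit cost 30≤58, capacity 887≥811, lead time 12≤29).
D8: dominated by D10 (unit cost 11≤18, capacity 379≥315, lead time 10≤29).
D9: not dominated (best lead time).
D10: not dominated (best unit cost).
D11: not dominated.
D12: dominated by D10 (unit cost 11≤24, capacity 379≥185, lead time 10≤23).
Pareto-optimal: D2, D6, D9, D10, D11 → 5.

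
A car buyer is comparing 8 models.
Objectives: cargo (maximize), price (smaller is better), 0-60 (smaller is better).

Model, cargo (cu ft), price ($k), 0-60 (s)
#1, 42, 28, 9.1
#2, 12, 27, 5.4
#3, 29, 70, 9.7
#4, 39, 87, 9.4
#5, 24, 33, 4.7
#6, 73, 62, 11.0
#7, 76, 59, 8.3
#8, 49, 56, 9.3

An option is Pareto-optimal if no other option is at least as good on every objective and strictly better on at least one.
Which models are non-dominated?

#1, #2, #5, #7, #8

#1: not dominated.
#2: not dominated (best price).
#3: dominated by #1 (cargo 42≥29, price 28≤70, 0-60 9.1≤9.7).
#4: dominated by #1 (cargo 42≥39, price 28≤87, 0-60 9.1≤9.4).
#5: not dominated (best 0-60).
#6: dominated by #7 (cargo 76≥73, price 59≤62, 0-60 8.3≤11.0).
#7: not dominated (best cargo).
#8: not dominated.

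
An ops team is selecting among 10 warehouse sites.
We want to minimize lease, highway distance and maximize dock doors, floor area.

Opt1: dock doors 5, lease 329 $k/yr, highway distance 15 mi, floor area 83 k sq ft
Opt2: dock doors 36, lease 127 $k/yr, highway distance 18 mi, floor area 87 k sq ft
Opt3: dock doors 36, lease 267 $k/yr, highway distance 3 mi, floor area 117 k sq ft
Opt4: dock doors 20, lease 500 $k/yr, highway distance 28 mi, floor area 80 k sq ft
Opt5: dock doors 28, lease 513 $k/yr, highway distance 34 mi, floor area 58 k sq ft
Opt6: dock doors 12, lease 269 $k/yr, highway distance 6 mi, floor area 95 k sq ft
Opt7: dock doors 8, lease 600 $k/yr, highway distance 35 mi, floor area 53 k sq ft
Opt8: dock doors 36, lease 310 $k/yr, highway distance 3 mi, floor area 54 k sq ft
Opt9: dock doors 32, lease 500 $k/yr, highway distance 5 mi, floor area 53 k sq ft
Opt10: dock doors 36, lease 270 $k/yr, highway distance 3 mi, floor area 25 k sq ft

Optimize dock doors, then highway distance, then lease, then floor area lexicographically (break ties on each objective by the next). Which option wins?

Opt3

First maximize dock doors: best is 36, kept {Opt2, Opt3, Opt8, Opt10}.
Then minimize highway distance: best is 3, kept {Opt3, Opt8, Opt10}.
Then minimize lease: best is 267, kept {Opt3}.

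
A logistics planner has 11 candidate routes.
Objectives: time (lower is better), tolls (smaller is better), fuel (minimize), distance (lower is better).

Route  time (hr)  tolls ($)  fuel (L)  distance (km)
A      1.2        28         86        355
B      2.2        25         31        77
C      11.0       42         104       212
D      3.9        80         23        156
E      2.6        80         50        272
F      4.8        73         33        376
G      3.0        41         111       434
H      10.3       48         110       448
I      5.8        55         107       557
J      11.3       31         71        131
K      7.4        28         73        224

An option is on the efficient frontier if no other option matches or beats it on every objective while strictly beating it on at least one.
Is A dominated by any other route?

B: worse on time (2.2 vs 1.2).
C: worse on time (11.0 vs 1.2).
D: worse on time (3.9 vs 1.2).
E: worse on time (2.6 vs 1.2).
F: worse on time (4.8 vs 1.2).
G: worse on time (3.0 vs 1.2).
H: worse on time (10.3 vs 1.2).
I: worse on time (5.8 vs 1.2).
J: worse on time (11.3 vs 1.2).
K: worse on time (7.4 vs 1.2).
No option is at least as good as A on every objective and strictly better on one.

No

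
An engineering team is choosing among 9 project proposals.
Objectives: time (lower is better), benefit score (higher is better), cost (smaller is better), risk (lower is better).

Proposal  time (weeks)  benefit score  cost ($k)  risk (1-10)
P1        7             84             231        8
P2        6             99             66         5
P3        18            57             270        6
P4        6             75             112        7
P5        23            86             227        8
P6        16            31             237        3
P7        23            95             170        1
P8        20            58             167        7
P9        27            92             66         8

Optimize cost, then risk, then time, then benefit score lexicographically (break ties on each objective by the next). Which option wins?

P2

First minimize cost: best is 66, kept {P2, P9}.
Then minimize risk: best is 5, kept {P2}.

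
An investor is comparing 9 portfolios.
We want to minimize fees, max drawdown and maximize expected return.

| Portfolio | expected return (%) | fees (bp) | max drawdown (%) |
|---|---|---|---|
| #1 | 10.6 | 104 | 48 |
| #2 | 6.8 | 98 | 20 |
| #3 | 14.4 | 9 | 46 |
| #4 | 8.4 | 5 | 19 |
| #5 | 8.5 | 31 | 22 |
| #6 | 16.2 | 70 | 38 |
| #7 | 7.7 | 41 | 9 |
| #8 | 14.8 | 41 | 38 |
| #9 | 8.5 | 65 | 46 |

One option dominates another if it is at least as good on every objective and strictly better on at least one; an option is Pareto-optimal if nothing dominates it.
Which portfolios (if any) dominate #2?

#4, #7

#4: expected return 8.4≥6.8, fees 5≤98, max drawdown 19≤20 — dominates #2.
#7: expected return 7.7≥6.8, fees 41≤98, max drawdown 9≤20 — dominates #2.
Others (#1, #3, #5, #6, #8, #9) are each worse than #2 on at least one objective.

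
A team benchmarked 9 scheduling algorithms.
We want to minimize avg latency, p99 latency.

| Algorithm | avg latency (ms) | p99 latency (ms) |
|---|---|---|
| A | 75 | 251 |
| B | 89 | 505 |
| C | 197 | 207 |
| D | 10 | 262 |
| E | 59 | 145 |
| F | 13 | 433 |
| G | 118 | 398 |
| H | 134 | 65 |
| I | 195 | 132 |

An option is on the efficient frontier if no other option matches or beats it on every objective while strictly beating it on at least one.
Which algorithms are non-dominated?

D, E, H

A: dominated by E (avg latency 59≤75, p99 latency 145≤251).
B: dominated by A (avg latency 75≤89, p99 latency 251≤505).
C: dominated by E (avg latency 59≤197, p99 latency 145≤207).
D: not dominated (best avg latency).
E: not dominated.
F: dominated by D (avg latency 10≤13, p99 latency 262≤433).
G: dominated by A (avg latency 75≤118, p99 latency 251≤398).
H: not dominated (best p99 latency).
I: dominated by H (avg latency 134≤195, p99 latency 65≤132).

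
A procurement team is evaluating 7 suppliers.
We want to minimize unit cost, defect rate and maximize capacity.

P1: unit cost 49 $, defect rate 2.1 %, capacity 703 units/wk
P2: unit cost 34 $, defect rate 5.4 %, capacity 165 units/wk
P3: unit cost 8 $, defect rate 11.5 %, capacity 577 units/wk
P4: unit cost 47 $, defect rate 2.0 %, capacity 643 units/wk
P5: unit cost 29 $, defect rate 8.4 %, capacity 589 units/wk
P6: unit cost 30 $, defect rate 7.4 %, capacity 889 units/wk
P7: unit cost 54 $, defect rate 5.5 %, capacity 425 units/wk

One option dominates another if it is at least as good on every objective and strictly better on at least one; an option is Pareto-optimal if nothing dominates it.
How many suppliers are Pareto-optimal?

6

P1: not dominated.
P2: not dominated.
P3: not dominated (best unit cost).
P4: not dominated (best defect rate).
P5: not dominated.
P6: not dominated (best capacity).
P7: dominated by P1 (unit cost 49≤54, defect rate 2.1≤5.5, capacity 703≥425).
Pareto-optimal: P1, P2, P3, P4, P5, P6 → 6.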